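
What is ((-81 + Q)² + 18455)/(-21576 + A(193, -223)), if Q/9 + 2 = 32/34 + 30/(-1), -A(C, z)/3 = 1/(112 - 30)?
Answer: -3517647152/511308915 ≈ -6.8797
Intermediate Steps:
A(C, z) = -3/82 (A(C, z) = -3/(112 - 30) = -3/82)
Q = -4752/17 (Q = -18 + 9*(32/34 + 30/(-1)) = -18 + 9*(32*(1/34) + 30*(-1)) = -18 + 9*(16/17 - 30) = -18 + 9*(-494/17) = -18 - 4446/17 = -4752/17 ≈ -279.53)
((-81 + Q)² + 18455)/(-21576 + A(193, -223)) = ((-81 - 4752/17)² + 18455)/(-21576 - 3/82) = ((-6129/17)² + 18455)/(-1769235/82) = (37564641/289 + 18455)*(-82/1769235) = (42898136/289)*(-82/1769235) = -3517647152/511308915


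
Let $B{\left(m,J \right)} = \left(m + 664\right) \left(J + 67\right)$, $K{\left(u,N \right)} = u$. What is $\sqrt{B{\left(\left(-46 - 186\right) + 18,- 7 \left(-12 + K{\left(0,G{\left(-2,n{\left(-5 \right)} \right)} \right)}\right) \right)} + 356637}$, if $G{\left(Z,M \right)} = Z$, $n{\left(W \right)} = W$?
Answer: $\sqrt{424587} \approx 651.6$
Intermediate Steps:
$B{\left(m,J \right)} = \left(67 + J\right) \left(664 + m\right)$ ($B{\left(m,J \right)} = \left(664 + m\right) \left(67 + J\right) = \left(67 + J\right) \left(664 + m\right)$)
$\sqrt{B{\left(\left(-46 - 186\right) + 18,- 7 \left(-12 + K{\left(0,G{\left(-2,n{\left(-5 \right)} \right)} \right)}\right) \right)} + 356637} = \sqrt{\left(44488 + 67 \left(\left(-46 - 186\right) + 18\right) + 664 \left(- 7 \left(-12 + 0\right)\right) + - 7 \left(-12 + 0\right) \left(\left(-46 - 186\right) + 18\right)\right) + 356637} = \sqrt{\left(44488 + 67 \left(-232 + 18\right) + 664 \left(\left(-7\right) \left(-12\right)\right) + \left(-7\right) \left(-12\right) \left(-232 + 18\right)\right) + 356637} = \sqrt{\left(44488 + 67 \left(-214\right) + 664 \cdot 84 + 84 \left(-214\right)\right) + 356637} = \sqrt{\left(44488 - 14338 + 55776 - 17976\right) + 356637} = \sqrt{67950 + 356637} = \sqrt{424587}$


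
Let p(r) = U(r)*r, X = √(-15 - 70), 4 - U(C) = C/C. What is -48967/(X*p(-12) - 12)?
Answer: 48967/9192 - 48967*I*√85/3064 ≈ 5.3271 - 147.34*I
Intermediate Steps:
U(C) = 3 (U(C) = 4 - C/C = 4 - 1*1 = 4 - 1 = 3)
X = I*√85 (X = √(-85) = I*√85 ≈ 9.2195*I)
p(r) = 3*r
-48967/(X*p(-12) - 12) = -48967/((I*√85)*(3*(-12)) - 12) = -48967/((I*√85)*(-36) - 12) = -48967/(-36*I*√85 - 12) = -48967/(-12 - 36*I*√85)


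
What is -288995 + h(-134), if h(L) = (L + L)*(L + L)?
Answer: -217171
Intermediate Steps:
h(L) = 4*L² (h(L) = (2*L)*(2*L) = 4*L²)
-288995 + h(-134) = -288995 + 4*(-134)² = -288995 + 4*17956 = -288995 + 71824 = -217171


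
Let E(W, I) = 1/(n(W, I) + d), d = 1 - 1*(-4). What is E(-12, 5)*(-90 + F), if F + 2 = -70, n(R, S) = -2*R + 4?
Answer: -54/11 ≈ -4.9091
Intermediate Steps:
d = 5 (d = 1 + 4 = 5)
n(R, S) = 4 - 2*R
F = -72 (F = -2 - 70 = -72)
E(W, I) = 1/(9 - 2*W) (E(W, I) = 1/((4 - 2*W) + 5) = 1/(9 - 2*W))
E(-12, 5)*(-90 + F) = (-1/(-9 + 2*(-12)))*(-90 - 72) = -1/(-9 - 24)*(-162) = -1/(-33)*(-162) = -1*(-1/33)*(-162) = (1/33)*(-162) = -54/11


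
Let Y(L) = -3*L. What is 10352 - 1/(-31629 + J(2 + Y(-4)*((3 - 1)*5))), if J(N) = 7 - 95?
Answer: 328334385/31717 ≈ 10352.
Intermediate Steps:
J(N) = -88
10352 - 1/(-31629 + J(2 + Y(-4)*((3 - 1)*5))) = 10352 - 1/(-31629 - 88) = 10352 - 1/(-31717) = 10352 - 1*(-1/31717) = 10352 + 1/31717 = 328334385/31717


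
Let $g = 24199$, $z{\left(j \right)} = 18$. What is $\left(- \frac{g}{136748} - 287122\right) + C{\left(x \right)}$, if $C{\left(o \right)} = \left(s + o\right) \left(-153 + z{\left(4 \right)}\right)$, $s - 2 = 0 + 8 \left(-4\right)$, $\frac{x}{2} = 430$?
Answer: $- \frac{54585996855}{136748} \approx -3.9917 \cdot 10^{5}$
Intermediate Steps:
$x = 860$ ($x = 2 \cdot 430 = 860$)
$s = -30$ ($s = 2 + \left(0 + 8 \left(-4\right)\right) = 2 + \left(0 - 32\right) = 2 - 32 = -30$)
$C{\left(o \right)} = 4050 - 135 o$ ($C{\left(o \right)} = \left(-30 + o\right) \left(-153 + 18\right) = \left(-30 + o\right) \left(-135\right) = 4050 - 135 o$)
$\left(- \frac{g}{136748} - 287122\right) + C{\left(x \right)} = \left(- \frac{24199}{136748} - 287122\right) + \left(4050 - 116100\right) = \left(\left(-1\right) \frac{24199}{136748} - 287122\right) - 112050 = \left(- \frac{24199}{136748} - 287122\right) - 112050 = - \frac{39263383455}{136748} - 112050 = - \frac{54585996855}{136748}$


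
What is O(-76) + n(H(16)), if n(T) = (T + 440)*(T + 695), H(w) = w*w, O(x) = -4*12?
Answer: 661848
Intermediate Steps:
O(x) = -48
H(w) = w**2
n(T) = (440 + T)*(695 + T)
O(-76) + n(H(16)) = -48 + (305800 + (16**2)**2 + 1135*16**2) = -48 + (305800 + 256**2 + 1135*256) = -48 + (305800 + 65536 + 290560) = -48 + 661896 = 661848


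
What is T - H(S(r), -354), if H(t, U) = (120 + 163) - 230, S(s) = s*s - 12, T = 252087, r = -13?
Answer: 252034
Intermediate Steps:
S(s) = -12 + s**2 (S(s) = s**2 - 12 = -12 + s**2)
H(t, U) = 53 (H(t, U) = 283 - 230 = 53)
T - H(S(r), -354) = 252087 - 1*53 = 252087 - 53 = 252034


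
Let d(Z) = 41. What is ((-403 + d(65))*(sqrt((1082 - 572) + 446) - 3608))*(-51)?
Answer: -66610896 + 36924*sqrt(239) ≈ -6.6040e+7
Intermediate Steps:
((-403 + d(65))*(sqrt((1082 - 572) + 446) - 3608))*(-51) = ((-403 + 41)*(sqrt((1082 - 572) + 446) - 3608))*(-51) = -362*(sqrt(510 + 446) - 3608)*(-51) = -362*(sqrt(956) - 3608)*(-51) = -362*(2*sqrt(239) - 3608)*(-51) = -362*(-3608 + 2*sqrt(239))*(-51) = (1306096 - 724*sqrt(239))*(-51) = -66610896 + 36924*sqrt(239)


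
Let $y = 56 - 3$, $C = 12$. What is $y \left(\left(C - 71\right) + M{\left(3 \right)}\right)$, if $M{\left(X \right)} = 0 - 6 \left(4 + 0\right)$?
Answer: $-4399$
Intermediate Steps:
$M{\left(X \right)} = -24$ ($M{\left(X \right)} = 0 - 6 \cdot 4 = 0 - 24 = -24$)
$y = 53$ ($y = 56 - 3 = 53$)
$y \left(\left(C - 71\right) + M{\left(3 \right)}\right) = 53 \left(\left(12 - 71\right) - 24\right) = 53 \left(-59 - 24\right) = 53 \left(-83\right) = -4399$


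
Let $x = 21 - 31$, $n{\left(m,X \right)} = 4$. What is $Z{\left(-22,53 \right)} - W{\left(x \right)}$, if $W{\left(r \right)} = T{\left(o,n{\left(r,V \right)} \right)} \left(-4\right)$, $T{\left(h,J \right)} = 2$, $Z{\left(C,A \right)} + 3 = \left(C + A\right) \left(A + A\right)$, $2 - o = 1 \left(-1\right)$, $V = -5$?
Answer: $3291$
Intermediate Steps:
$o = 3$ ($o = 2 - 1 \left(-1\right) = 2 - -1 = 2 + 1 = 3$)
$Z{\left(C,A \right)} = -3 + 2 A \left(A + C\right)$ ($Z{\left(C,A \right)} = -3 + \left(C + A\right) \left(A + A\right) = -3 + \left(A + C\right) 2 A = -3 + 2 A \left(A + C\right)$)
$x = -10$ ($x = 21 - 31 = -10$)
$W{\left(r \right)} = -8$ ($W{\left(r \right)} = 2 \left(-4\right) = -8$)
$Z{\left(-22,53 \right)} - W{\left(x \right)} = \left(-3 + 2 \cdot 53^{2} + 2 \cdot 53 \left(-22\right)\right) - -8 = \left(-3 + 2 \cdot 2809 - 2332\right) + 8 = \left(-3 + 5618 - 2332\right) + 8 = 3283 + 8 = 3291$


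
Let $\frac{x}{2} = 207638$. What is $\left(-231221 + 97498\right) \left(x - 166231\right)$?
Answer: $-33303044535$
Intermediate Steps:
$x = 415276$ ($x = 2 \cdot 207638 = 415276$)
$\left(-231221 + 97498\right) \left(x - 166231\right) = \left(-231221 + 97498\right) \left(415276 - 166231\right) = \left(-133723\right) 249045 = -33303044535$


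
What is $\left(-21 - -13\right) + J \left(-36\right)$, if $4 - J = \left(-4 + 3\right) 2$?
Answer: $-224$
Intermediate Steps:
$J = 6$ ($J = 4 - \left(-4 + 3\right) 2 = 4 - \left(-1\right) 2 = 4 - -2 = 4 + 2 = 6$)
$\left(-21 - -13\right) + J \left(-36\right) = \left(-21 - -13\right) + 6 \left(-36\right) = \left(-21 + 13\right) - 216 = -8 - 216 = -224$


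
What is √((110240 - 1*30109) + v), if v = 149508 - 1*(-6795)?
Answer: 11*√1954 ≈ 486.24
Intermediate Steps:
v = 156303 (v = 149508 + 6795 = 156303)
√((110240 - 1*30109) + v) = √((110240 - 1*30109) + 156303) = √((110240 - 30109) + 156303) = √(80131 + 156303) = √236434 = 11*√1954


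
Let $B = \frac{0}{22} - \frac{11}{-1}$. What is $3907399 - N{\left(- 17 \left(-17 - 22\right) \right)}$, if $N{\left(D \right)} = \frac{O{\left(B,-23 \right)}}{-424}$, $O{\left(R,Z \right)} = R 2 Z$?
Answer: $\frac{828368335}{212} \approx 3.9074 \cdot 10^{6}$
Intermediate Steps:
$B = 11$ ($B = 0 \cdot \frac{1}{22} - -11 = 0 + 11 = 11$)
$O{\left(R,Z \right)} = 2 R Z$
$N{\left(D \right)} = \frac{253}{212}$ ($N{\left(D \right)} = \frac{2 \cdot 11 \left(-23\right)}{-424} = \left(-506\right) \left(- \frac{1}{424}\right) = \frac{253}{212}$)
$3907399 - N{\left(- 17 \left(-17 - 22\right) \right)} = 3907399 - \frac{253}{212} = \frac{828368335}{212}$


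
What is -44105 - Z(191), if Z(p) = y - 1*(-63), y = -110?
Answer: -44058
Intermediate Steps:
Z(p) = -47 (Z(p) = -110 - 1*(-63) = -110 + 63 = -47)
-44105 - Z(191) = -44105 - 1*(-47) = -44105 + 47 = -44058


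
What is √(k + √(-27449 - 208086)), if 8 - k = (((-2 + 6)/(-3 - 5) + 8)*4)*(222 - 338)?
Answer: √(3488 + 17*I*√815) ≈ 59.201 + 4.0989*I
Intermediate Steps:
k = 3488 (k = 8 - ((-2 + 6)/(-3 - 5) + 8)*4*(222 - 338) = 8 - (4/(-8) + 8)*4*(-116) = 8 - (4*(-⅛) + 8)*4*(-116) = 8 - (-½ + 8)*4*(-116) = 8 - (15/2)*4*(-116) = 8 - 30*(-116) = 8 - 1*(-3480) = 8 + 3480 = 3488)
√(k + √(-27449 - 208086)) = √(3488 + √(-27449 - 208086)) = √(3488 + √(-235535)) = √(3488 + 17*I*√815)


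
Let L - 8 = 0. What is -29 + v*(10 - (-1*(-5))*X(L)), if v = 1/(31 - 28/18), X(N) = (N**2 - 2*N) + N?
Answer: -2023/53 ≈ -38.170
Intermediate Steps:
L = 8 (L = 8 + 0 = 8)
X(N) = N**2 - N
v = 9/265 (v = 1/(31 - 28*1/18) = 1/(31 - 14/9) = 1/(265/9) = 9/265 ≈ 0.033962)
-29 + v*(10 - (-1*(-5))*X(L)) = -29 + 9*(10 - (-1*(-5))*8*(-1 + 8))/265 = -29 + 9*(10 - 5*8*7)/265 = -29 + 9*(10 - 5*56)/265 = -29 + 9*(10 - 1*280)/265 = -29 + 9*(10 - 280)/265 = -29 + (9/265)*(-270) = -29 - 486/53 = -2023/53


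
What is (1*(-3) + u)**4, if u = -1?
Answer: 256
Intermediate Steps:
(1*(-3) + u)**4 = (1*(-3) - 1)**4 = (-3 - 1)**4 = (-4)**4 = 256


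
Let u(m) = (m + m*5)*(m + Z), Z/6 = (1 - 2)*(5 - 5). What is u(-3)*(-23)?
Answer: -1242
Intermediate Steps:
Z = 0 (Z = 6*((1 - 2)*(5 - 5)) = 6*(-1*0) = 6*0 = 0)
u(m) = 6*m**2 (u(m) = (m + m*5)*(m + 0) = (m + 5*m)*m = (6*m)*m = 6*m**2)
u(-3)*(-23) = (6*(-3)**2)*(-23) = (6*9)*(-23) = 54*(-23) = -1242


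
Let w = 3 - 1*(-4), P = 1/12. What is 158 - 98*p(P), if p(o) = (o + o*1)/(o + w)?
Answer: 13234/85 ≈ 155.69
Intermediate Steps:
P = 1/12 ≈ 0.083333
w = 7 (w = 3 + 4 = 7)
p(o) = 2*o/(7 + o) (p(o) = (o + o*1)/(o + 7) = (o + o)/(7 + o) = (2*o)/(7 + o) = 2*o/(7 + o))
158 - 98*p(P) = 158 - 196/(12*(7 + 1/12)) = 158 - 196/(12*85/12) = 158 - 196*12/(12*85) = 158 - 98*2/85 = 158 - 196/85 = 13234/85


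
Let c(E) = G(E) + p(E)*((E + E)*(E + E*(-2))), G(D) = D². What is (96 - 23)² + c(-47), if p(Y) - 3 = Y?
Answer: 201930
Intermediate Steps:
p(Y) = 3 + Y
c(E) = E² - 2*E²*(3 + E) (c(E) = E² + (3 + E)*((E + E)*(E + E*(-2))) = E² + (3 + E)*((2*E)*(E - 2*E)) = E² + (3 + E)*((2*E)*(-E)) = E² + (3 + E)*(-2*E²) = E² - 2*E²*(3 + E))
(96 - 23)² + c(-47) = (96 - 23)² + (-47)²*(-5 - 2*(-47)) = 73² + 2209*(-5 + 94) = 5329 + 2209*89 = 5329 + 196601 = 201930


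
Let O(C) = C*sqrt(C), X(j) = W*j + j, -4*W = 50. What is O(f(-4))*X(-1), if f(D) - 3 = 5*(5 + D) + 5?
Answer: 299*sqrt(13)/2 ≈ 539.03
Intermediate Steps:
W = -25/2 (W = -1/4*50 = -25/2 ≈ -12.500)
X(j) = -23*j/2 (X(j) = -25*j/2 + j = -23*j/2)
f(D) = 33 + 5*D (f(D) = 3 + (5*(5 + D) + 5) = 3 + ((25 + 5*D) + 5) = 3 + (30 + 5*D) = 33 + 5*D)
O(C) = C**(3/2)
O(f(-4))*X(-1) = (33 + 5*(-4))**(3/2)*(-23/2*(-1)) = (33 - 20)**(3/2)*(23/2) = 13**(3/2)*(23/2) = (13*sqrt(13))*(23/2) = 299*sqrt(13)/2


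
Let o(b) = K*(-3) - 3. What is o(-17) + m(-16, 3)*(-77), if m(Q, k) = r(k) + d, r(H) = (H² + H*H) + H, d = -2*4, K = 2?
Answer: -1010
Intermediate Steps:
d = -8
r(H) = H + 2*H² (r(H) = (H² + H²) + H = 2*H² + H = H + 2*H²)
o(b) = -9 (o(b) = 2*(-3) - 3 = -6 - 3 = -9)
m(Q, k) = -8 + k*(1 + 2*k) (m(Q, k) = k*(1 + 2*k) - 8 = -8 + k*(1 + 2*k))
o(-17) + m(-16, 3)*(-77) = -9 + (-8 + 3*(1 + 2*3))*(-77) = -9 + (-8 + 3*(1 + 6))*(-77) = -9 + (-8 + 3*7)*(-77) = -9 + (-8 + 21)*(-77) = -9 + 13*(-77) = -9 - 1001 = -1010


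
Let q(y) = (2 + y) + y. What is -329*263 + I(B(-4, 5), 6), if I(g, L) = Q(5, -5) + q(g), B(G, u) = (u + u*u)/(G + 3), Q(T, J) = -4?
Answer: -86589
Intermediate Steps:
q(y) = 2 + 2*y
B(G, u) = (u + u**2)/(3 + G)
I(g, L) = -2 + 2*g (I(g, L) = -4 + (2 + 2*g) = -2 + 2*g)
-329*263 + I(B(-4, 5), 6) = -329*263 + (-2 + 2*(5*(1 + 5)/(3 - 4))) = -86527 + (-2 + 2*(5*6/(-1))) = -86527 + (-2 + 2*(5*(-1)*6)) = -86527 + (-2 + 2*(-30)) = -86527 + (-2 - 60) = -86527 - 62 = -86589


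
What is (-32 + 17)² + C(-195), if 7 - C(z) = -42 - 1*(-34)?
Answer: 240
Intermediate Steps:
C(z) = 15 (C(z) = 7 - (-42 - 1*(-34)) = 7 - (-42 + 34) = 7 - 1*(-8) = 7 + 8 = 15)
(-32 + 17)² + C(-195) = (-32 + 17)² + 15 = (-15)² + 15 = 225 + 15 = 240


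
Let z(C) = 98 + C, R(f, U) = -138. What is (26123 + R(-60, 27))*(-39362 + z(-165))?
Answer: -1024562565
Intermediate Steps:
(26123 + R(-60, 27))*(-39362 + z(-165)) = (26123 - 138)*(-39362 + (98 - 165)) = 25985*(-39362 - 67) = 25985*(-39429) = -1024562565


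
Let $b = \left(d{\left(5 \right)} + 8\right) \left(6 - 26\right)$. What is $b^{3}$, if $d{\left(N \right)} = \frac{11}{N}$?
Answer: $-8489664$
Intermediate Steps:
$b = -204$ ($b = \left(\frac{11}{5} + 8\right) \left(6 - 26\right) = \left(11 \cdot \frac{1}{5} + 8\right) \left(-20\right) = \left(\frac{11}{5} + 8\right) \left(-20\right) = \frac{51}{5} \left(-20\right) = -204$)
$b^{3} = \left(-204\right)^{3} = -8489664$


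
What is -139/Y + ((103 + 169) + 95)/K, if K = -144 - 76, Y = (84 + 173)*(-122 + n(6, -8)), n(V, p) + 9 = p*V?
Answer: -16852521/10120660 ≈ -1.6652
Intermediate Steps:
n(V, p) = -9 + V*p (n(V, p) = -9 + p*V = -9 + V*p)
Y = -46003 (Y = (84 + 173)*(-122 + (-9 + 6*(-8))) = 257*(-122 + (-9 - 48)) = 257*(-122 - 57) = 257*(-179) = -46003)
K = -220
-139/Y + ((103 + 169) + 95)/K = -139/(-46003) + ((103 + 169) + 95)/(-220) = -139*(-1/46003) + (272 + 95)*(-1/220) = 139/46003 + 367*(-1/220) = 139/46003 - 367/220 = -16852521/10120660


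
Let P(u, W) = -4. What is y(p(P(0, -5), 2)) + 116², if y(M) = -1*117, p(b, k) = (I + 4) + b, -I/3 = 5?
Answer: 13339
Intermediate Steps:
I = -15 (I = -3*5 = -15)
p(b, k) = -11 + b (p(b, k) = (-15 + 4) + b = -11 + b)
y(M) = -117
y(p(P(0, -5), 2)) + 116² = -117 + 116² = -117 + 13456 = 13339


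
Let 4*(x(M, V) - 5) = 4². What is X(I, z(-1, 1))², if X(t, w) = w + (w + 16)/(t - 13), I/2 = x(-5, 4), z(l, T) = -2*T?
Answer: 16/25 ≈ 0.64000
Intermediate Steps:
x(M, V) = 9 (x(M, V) = 5 + (¼)*4² = 5 + (¼)*16 = 5 + 4 = 9)
I = 18 (I = 2*9 = 18)
X(t, w) = w + (16 + w)/(-13 + t)
X(I, z(-1, 1))² = ((16 - (-24) + 18*(-2*1))/(-13 + 18))² = ((16 - 12*(-2) + 18*(-2))/5)² = ((16 + 24 - 36)/5)² = ((⅕)*4)² = (⅘)² = 16/25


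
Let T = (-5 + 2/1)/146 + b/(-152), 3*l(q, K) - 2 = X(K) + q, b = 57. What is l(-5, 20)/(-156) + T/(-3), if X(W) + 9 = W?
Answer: 7841/68328 ≈ 0.11476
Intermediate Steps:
X(W) = -9 + W
l(q, K) = -7/3 + K/3 + q/3 (l(q, K) = ⅔ + ((-9 + K) + q)/3 = ⅔ + (-9 + K + q)/3 = ⅔ + (-3 + K/3 + q/3) = -7/3 + K/3 + q/3)
T = -231/584 (T = (-5 + 2/1)/146 + 57/(-152) = (-5 + 1*2)*(1/146) + 57*(-1/152) = (-5 + 2)*(1/146) - 3/8 = -3*1/146 - 3/8 = -3/146 - 3/8 = -231/584 ≈ -0.39555)
l(-5, 20)/(-156) + T/(-3) = (-7/3 + (⅓)*20 + (⅓)*(-5))/(-156) - 231/584/(-3) = (-7/3 + 20/3 - 5/3)*(-1/156) - 231/584*(-⅓) = (8/3)*(-1/156) + 77/584 = -2/117 + 77/584 = 7841/68328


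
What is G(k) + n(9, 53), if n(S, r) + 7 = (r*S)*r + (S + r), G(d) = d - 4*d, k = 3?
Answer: 25327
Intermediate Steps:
G(d) = -3*d
n(S, r) = -7 + S + r + S*r² (n(S, r) = -7 + ((r*S)*r + (S + r)) = -7 + ((S*r)*r + (S + r)) = -7 + (S*r² + (S + r)) = -7 + (S + r + S*r²) = -7 + S + r + S*r²)
G(k) + n(9, 53) = -3*3 + (-7 + 9 + 53 + 9*53²) = -9 + (-7 + 9 + 53 + 9*2809) = -9 + (-7 + 9 + 53 + 25281) = -9 + 25336 = 25327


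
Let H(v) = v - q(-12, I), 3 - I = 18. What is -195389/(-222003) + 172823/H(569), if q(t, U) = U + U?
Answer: 38484262480/132979797 ≈ 289.40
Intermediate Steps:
I = -15 (I = 3 - 1*18 = 3 - 18 = -15)
q(t, U) = 2*U
H(v) = 30 + v (H(v) = v - 2*(-15) = v - 1*(-30) = v + 30 = 30 + v)
-195389/(-222003) + 172823/H(569) = -195389/(-222003) + 172823/(30 + 569) = -195389*(-1/222003) + 172823/599 = 195389/222003 + 172823*(1/599) = 195389/222003 + 172823/599 = 38484262480/132979797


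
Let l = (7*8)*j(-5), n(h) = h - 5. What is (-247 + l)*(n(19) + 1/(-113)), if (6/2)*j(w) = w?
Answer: -538067/113 ≈ -4761.7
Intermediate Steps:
j(w) = w/3
n(h) = -5 + h
l = -280/3 (l = (7*8)*((1/3)*(-5)) = 56*(-5/3) = -280/3 ≈ -93.333)
(-247 + l)*(n(19) + 1/(-113)) = (-247 - 280/3)*((-5 + 19) + 1/(-113)) = -1021*(14 - 1/113)/3 = -1021/3*1581/113 = -538067/113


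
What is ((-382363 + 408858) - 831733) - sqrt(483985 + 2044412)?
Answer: -805238 - 3*sqrt(280933) ≈ -8.0683e+5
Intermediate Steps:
((-382363 + 408858) - 831733) - sqrt(483985 + 2044412) = (26495 - 831733) - sqrt(2528397) = -805238 - 3*sqrt(280933)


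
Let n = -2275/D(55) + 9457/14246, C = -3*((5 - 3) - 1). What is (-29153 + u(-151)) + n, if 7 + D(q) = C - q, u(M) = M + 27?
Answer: -416572075/14246 ≈ -29241.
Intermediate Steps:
u(M) = 27 + M
C = -3 (C = -3*(2 - 1) = -3*1 = -3)
D(q) = -10 - q (D(q) = -7 + (-3 - q) = -10 - q)
n = 508067/14246 (n = -2275/(-10 - 1*55) + 9457/14246 = -2275/(-10 - 55) + 9457*(1/14246) = -2275/(-65) + 9457/14246 = -2275*(-1/65) + 9457/14246 = 35 + 9457/14246 = 508067/14246 ≈ 35.664)
(-29153 + u(-151)) + n = (-29153 + (27 - 151)) + 508067/14246 = (-29153 - 124) + 508067/14246 = -29277 + 508067/14246 = -416572075/14246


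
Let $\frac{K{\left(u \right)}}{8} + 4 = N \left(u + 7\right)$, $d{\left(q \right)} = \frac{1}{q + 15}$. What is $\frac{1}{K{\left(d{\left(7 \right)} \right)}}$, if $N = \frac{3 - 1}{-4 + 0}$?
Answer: $- \frac{11}{662} \approx -0.016616$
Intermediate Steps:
$N = - \frac{1}{2}$ ($N = \frac{2}{-4} = 2 \left(- \frac{1}{4}\right) = - \frac{1}{2} \approx -0.5$)
$d{\left(q \right)} = \frac{1}{15 + q}$
$K{\left(u \right)} = -60 - 4 u$ ($K{\left(u \right)} = -32 + 8 \left(- \frac{u + 7}{2}\right) = -32 + 8 \left(- \frac{7 + u}{2}\right) = -32 + 8 \left(- \frac{7}{2} - \frac{u}{2}\right) = -32 - \left(28 + 4 u\right) = -60 - 4 u$)
$\frac{1}{K{\left(d{\left(7 \right)} \right)}} = \frac{1}{-60 - \frac{4}{15 + 7}} = \frac{1}{-60 - \frac{4}{22}} = \frac{1}{-60 - \frac{2}{11}} = \frac{1}{- \frac{662}{11}} = - \frac{11}{662}$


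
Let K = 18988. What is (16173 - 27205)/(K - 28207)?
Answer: 1576/1317 ≈ 1.1967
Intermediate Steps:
(16173 - 27205)/(K - 28207) = (16173 - 27205)/(18988 - 28207) = -11032/(-9219) = -11032*(-1/9219) = 1576/1317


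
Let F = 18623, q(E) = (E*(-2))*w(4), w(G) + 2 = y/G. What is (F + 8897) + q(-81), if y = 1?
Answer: 54473/2 ≈ 27237.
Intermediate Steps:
w(G) = -2 + 1/G
q(E) = 7*E/2 (q(E) = (E*(-2))*(-2 + 1/4) = (-2*E)*(-2 + 1/4) = -2*E*(-7/4) = 7*E/2)
(F + 8897) + q(-81) = (18623 + 8897) + (7/2)*(-81) = 27520 - 567/2 = 54473/2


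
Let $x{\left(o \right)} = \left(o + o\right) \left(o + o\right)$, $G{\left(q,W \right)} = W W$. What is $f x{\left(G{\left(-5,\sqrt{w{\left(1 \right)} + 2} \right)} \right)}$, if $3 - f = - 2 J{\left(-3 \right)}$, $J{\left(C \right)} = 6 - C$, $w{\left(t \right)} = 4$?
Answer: $3024$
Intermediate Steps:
$G{\left(q,W \right)} = W^{2}$
$f = 21$ ($f = 3 - - 2 \left(6 - -3\right) = 3 - - 2 \left(6 + 3\right) = 3 - \left(-2\right) 9 = 3 - -18 = 3 + 18 = 21$)
$x{\left(o \right)} = 4 o^{2}$ ($x{\left(o \right)} = 2 o 2 o = 4 o^{2}$)
$f x{\left(G{\left(-5,\sqrt{w{\left(1 \right)} + 2} \right)} \right)} = 21 \cdot 4 \left(\left(\sqrt{4 + 2}\right)^{2}\right)^{2} = 21 \cdot 4 \left(\left(\sqrt{6}\right)^{2}\right)^{2} = 21 \cdot 4 \cdot 6^{2} = 21 \cdot 4 \cdot 36 = 21 \cdot 144 = 3024$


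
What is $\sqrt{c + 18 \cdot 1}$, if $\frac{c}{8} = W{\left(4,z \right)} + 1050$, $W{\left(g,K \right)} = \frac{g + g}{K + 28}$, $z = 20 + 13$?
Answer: $\frac{\sqrt{31327282}}{61} \approx 91.755$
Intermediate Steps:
$z = 33$
$W{\left(g,K \right)} = \frac{2 g}{28 + K}$
$c = \frac{512464}{61}$ ($c = 8 \left(2 \cdot 4 \frac{1}{28 + 33} + 1050\right) = 8 \left(2 \cdot 4 \cdot \frac{1}{61} + 1050\right) = 8 \left(\frac{8}{61} + 1050\right) = 8 \cdot \frac{64058}{61} = \frac{512464}{61} \approx 8401.0$)
$\sqrt{c + 18 \cdot 1} = \sqrt{\frac{512464}{61} + 18 \cdot 1} = \sqrt{\frac{512464}{61} + 18} = \sqrt{\frac{513562}{61}} = \frac{\sqrt{31327282}}{61}$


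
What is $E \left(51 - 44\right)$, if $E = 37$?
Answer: $259$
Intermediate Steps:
$E \left(51 - 44\right) = 37 \left(51 - 44\right) = 37 \cdot 7 = 259$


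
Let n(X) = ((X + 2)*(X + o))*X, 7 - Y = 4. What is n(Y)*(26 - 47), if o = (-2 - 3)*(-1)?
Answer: -2520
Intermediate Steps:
o = 5 (o = -5*(-1) = 5)
Y = 3 (Y = 7 - 1*4 = 7 - 4 = 3)
n(X) = X*(2 + X)*(5 + X) (n(X) = ((X + 2)*(X + 5))*X = ((2 + X)*(5 + X))*X = X*(2 + X)*(5 + X))
n(Y)*(26 - 47) = (3*(10 + 3² + 7*3))*(26 - 47) = (3*(10 + 9 + 21))*(-21) = (3*40)*(-21) = 120*(-21) = -2520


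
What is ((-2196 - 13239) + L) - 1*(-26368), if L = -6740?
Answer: 4193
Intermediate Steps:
((-2196 - 13239) + L) - 1*(-26368) = ((-2196 - 13239) - 6740) - 1*(-26368) = (-15435 - 6740) + 26368 = -22175 + 26368 = 4193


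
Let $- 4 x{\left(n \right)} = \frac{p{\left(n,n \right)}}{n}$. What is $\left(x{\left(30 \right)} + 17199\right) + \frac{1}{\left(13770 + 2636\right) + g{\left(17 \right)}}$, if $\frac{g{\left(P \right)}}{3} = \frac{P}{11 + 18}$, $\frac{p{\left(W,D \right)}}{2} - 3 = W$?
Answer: $\frac{32733810001}{1903300} \approx 17198.0$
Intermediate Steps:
$p{\left(W,D \right)} = 6 + 2 W$
$g{\left(P \right)} = \frac{3 P}{29}$ ($g{\left(P \right)} = 3 \frac{P}{11 + 18} = 3 \frac{P}{29} = \frac{3 P}{29}$)
$x{\left(n \right)} = - \frac{6 + 2 n}{4 n}$ ($x{\left(n \right)} = - \frac{\left(6 + 2 n\right) \frac{1}{n}}{4} = - \frac{\frac{1}{n} \left(6 + 2 n\right)}{4} = - \frac{6 + 2 n}{4 n}$)
$\left(x{\left(30 \right)} + 17199\right) + \frac{1}{\left(13770 + 2636\right) + g{\left(17 \right)}} = \left(\frac{-3 - 30}{2 \cdot 30} + 17199\right) + \frac{1}{\left(13770 + 2636\right) + \frac{3}{29} \cdot 17} = \left(\frac{1}{2} \cdot \frac{1}{30} \left(-3 - 30\right) + 17199\right) + \frac{1}{16406 + \frac{51}{29}} = \left(\frac{1}{2} \cdot \frac{1}{30} \left(-33\right) + 17199\right) + \frac{1}{\frac{475825}{29}} = \left(- \frac{11}{20} + 17199\right) + \frac{29}{475825} = \frac{343969}{20} + \frac{29}{475825} = \frac{32733810001}{1903300}$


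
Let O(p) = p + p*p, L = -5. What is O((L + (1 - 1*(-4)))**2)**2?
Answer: 0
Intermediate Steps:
O(p) = p + p**2
O((L + (1 - 1*(-4)))**2)**2 = ((-5 + (1 - 1*(-4)))**2*(1 + (-5 + (1 - 1*(-4)))**2))**2 = ((-5 + (1 + 4))**2*(1 + (-5 + (1 + 4))**2))**2 = ((-5 + 5)**2*(1 + (-5 + 5)**2))**2 = (0**2*(1 + 0**2))**2 = (0*(1 + 0))**2 = (0*1)**2 = 0**2 = 0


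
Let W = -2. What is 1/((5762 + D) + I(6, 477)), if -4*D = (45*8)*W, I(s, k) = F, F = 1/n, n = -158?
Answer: 158/938835 ≈ 0.00016829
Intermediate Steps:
F = -1/158 (F = 1/(-158) = -1/158 ≈ -0.0063291)
I(s, k) = -1/158
D = 180 (D = -45*8*(-2)/4 = -90*(-2) = -1/4*(-720) = 180)
1/((5762 + D) + I(6, 477)) = 1/((5762 + 180) - 1/158) = 1/(5942 - 1/158) = 1/(938835/158) = 158/938835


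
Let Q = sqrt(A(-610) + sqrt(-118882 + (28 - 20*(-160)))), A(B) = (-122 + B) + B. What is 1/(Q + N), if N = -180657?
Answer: -1/(180657 - sqrt(-1342 + I*sqrt(115654))) ≈ -5.5355e-6 - 1.1313e-9*I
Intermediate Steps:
A(B) = -122 + 2*B
Q = sqrt(-1342 + I*sqrt(115654)) (Q = sqrt((-122 + 2*(-610)) + sqrt(-118882 + (28 - 20*(-160)))) = sqrt((-122 - 1220) + sqrt(-118882 + (28 + 3200))) = sqrt(-1342 + sqrt(-118882 + 3228)) = sqrt(-1342 + sqrt(-115654)) = sqrt(-1342 + I*sqrt(115654)) ≈ 4.6054 + 36.922*I)
1/(Q + N) = 1/(sqrt(-1342 + I*sqrt(115654)) - 180657) = 1/(-180657 + sqrt(-1342 + I*sqrt(115654)))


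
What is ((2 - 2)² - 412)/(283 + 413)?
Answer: -103/174 ≈ -0.59195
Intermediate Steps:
((2 - 2)² - 412)/(283 + 413) = (0² - 412)/696 = (0 - 412)*(1/696) = -412*1/696 = -103/174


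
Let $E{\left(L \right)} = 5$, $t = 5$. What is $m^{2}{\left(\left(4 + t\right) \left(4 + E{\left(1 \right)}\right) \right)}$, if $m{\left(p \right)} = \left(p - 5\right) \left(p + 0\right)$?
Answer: $37896336$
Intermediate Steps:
$m{\left(p \right)} = p \left(-5 + p\right)$ ($m{\left(p \right)} = \left(-5 + p\right) p = p \left(-5 + p\right)$)
$m^{2}{\left(\left(4 + t\right) \left(4 + E{\left(1 \right)}\right) \right)} = \left(\left(4 + 5\right) \left(4 + 5\right) \left(-5 + \left(4 + 5\right) \left(4 + 5\right)\right)\right)^{2} = \left(9 \cdot 9 \left(-5 + 9 \cdot 9\right)\right)^{2} = \left(81 \left(-5 + 81\right)\right)^{2} = \left(81 \cdot 76\right)^{2} = 6156^{2} = 37896336$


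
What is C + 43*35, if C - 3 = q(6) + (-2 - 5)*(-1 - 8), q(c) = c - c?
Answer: 1571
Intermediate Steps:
q(c) = 0
C = 66 (C = 3 + (0 + (-2 - 5)*(-1 - 8)) = 3 + (0 - 7*(-9)) = 3 + (0 + 63) = 3 + 63 = 66)
C + 43*35 = 66 + 43*35 = 66 + 1505 = 1571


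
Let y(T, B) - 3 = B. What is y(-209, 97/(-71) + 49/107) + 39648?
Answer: 301221747/7597 ≈ 39650.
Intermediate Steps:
y(T, B) = 3 + B
y(-209, 97/(-71) + 49/107) + 39648 = (3 + (97/(-71) + 49/107)) + 39648 = (3 + (97*(-1/71) + 49*(1/107))) + 39648 = (3 + (-97/71 + 49/107)) + 39648 = (3 - 6900/7597) + 39648 = 15891/7597 + 39648 = 301221747/7597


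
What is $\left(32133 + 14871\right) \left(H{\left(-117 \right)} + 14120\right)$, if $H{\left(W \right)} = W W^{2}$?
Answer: $-74618520972$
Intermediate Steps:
$H{\left(W \right)} = W^{3}$
$\left(32133 + 14871\right) \left(H{\left(-117 \right)} + 14120\right) = \left(32133 + 14871\right) \left(\left(-117\right)^{3} + 14120\right) = 47004 \left(-1601613 + 14120\right) = 47004 \left(-1587493\right) = -74618520972$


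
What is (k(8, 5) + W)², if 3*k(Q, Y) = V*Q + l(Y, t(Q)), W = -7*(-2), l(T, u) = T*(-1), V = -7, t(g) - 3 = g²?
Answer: 361/9 ≈ 40.111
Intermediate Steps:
t(g) = 3 + g²
l(T, u) = -T
W = 14
k(Q, Y) = -7*Q/3 - Y/3 (k(Q, Y) = (-7*Q - Y)/3 = (-Y - 7*Q)/3 = -7*Q/3 - Y/3)
(k(8, 5) + W)² = ((-7/3*8 - ⅓*5) + 14)² = ((-56/3 - 5/3) + 14)² = (-61/3 + 14)² = (-19/3)² = 361/9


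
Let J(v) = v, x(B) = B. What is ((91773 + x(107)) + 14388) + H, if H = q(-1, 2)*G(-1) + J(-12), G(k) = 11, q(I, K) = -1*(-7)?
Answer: 106333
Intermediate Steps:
q(I, K) = 7
H = 65 (H = 7*11 - 12 = 77 - 12 = 65)
((91773 + x(107)) + 14388) + H = ((91773 + 107) + 14388) + 65 = (91880 + 14388) + 65 = 106268 + 65 = 106333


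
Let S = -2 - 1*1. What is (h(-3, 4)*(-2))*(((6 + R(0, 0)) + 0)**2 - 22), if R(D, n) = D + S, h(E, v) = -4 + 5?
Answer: 26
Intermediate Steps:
h(E, v) = 1
S = -3 (S = -2 - 1 = -3)
R(D, n) = -3 + D (R(D, n) = D - 3 = -3 + D)
(h(-3, 4)*(-2))*(((6 + R(0, 0)) + 0)**2 - 22) = (1*(-2))*(((6 + (-3 + 0)) + 0)**2 - 22) = -2*(((6 - 3) + 0)**2 - 22) = -2*((3 + 0)**2 - 22) = -2*(3**2 - 22) = -2*(9 - 22) = -2*(-13) = 26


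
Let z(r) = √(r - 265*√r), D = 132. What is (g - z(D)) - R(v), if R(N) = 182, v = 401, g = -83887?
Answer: -84069 - √(132 - 530*√33) ≈ -84069.0 - 53.969*I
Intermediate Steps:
(g - z(D)) - R(v) = (-83887 - √(132 - 530*√33)) - 1*182 = (-83887 - √(132 - 530*√33)) - 182 = -84069 - √(132 - 530*√33)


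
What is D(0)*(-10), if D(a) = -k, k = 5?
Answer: 50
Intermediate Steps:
D(a) = -5 (D(a) = -1*5 = -5)
D(0)*(-10) = -5*(-10) = 50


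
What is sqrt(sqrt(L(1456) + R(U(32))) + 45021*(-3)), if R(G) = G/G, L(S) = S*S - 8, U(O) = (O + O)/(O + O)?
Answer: sqrt(-135063 + 59*sqrt(609)) ≈ 365.52*I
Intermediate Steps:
U(O) = 1 (U(O) = (2*O)/((2*O)) = (2*O)*(1/(2*O)) = 1)
L(S) = -8 + S**2 (L(S) = S**2 - 8 = -8 + S**2)
R(G) = 1
sqrt(sqrt(L(1456) + R(U(32))) + 45021*(-3)) = sqrt(sqrt((-8 + 1456**2) + 1) + 45021*(-3)) = sqrt(sqrt((-8 + 2119936) + 1) - 135063) = sqrt(sqrt(2119928 + 1) - 135063) = sqrt(sqrt(2119929) - 135063) = sqrt(59*sqrt(609) - 135063) = sqrt(-135063 + 59*sqrt(609))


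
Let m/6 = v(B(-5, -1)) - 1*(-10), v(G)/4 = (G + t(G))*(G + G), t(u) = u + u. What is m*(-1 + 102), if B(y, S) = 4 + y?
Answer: 20604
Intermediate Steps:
t(u) = 2*u
v(G) = 24*G² (v(G) = 4*((G + 2*G)*(G + G)) = 4*((3*G)*(2*G)) = 4*(6*G²) = 24*G²)
m = 204 (m = 6*(24*(4 - 5)² - 1*(-10)) = 6*(24*(-1)² + 10) = 6*(24*1 + 10) = 6*(24 + 10) = 6*34 = 204)
m*(-1 + 102) = 204*(-1 + 102) = 204*101 = 20604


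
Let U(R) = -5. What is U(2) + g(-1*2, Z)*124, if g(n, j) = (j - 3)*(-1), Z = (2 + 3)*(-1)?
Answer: 987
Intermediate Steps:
Z = -5 (Z = 5*(-1) = -5)
g(n, j) = 3 - j (g(n, j) = (-3 + j)*(-1) = 3 - j)
U(2) + g(-1*2, Z)*124 = -5 + (3 - 1*(-5))*124 = -5 + (3 + 5)*124 = -5 + 8*124 = -5 + 992 = 987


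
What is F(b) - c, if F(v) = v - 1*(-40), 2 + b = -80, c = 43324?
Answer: -43366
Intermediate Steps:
b = -82 (b = -2 - 80 = -82)
F(v) = 40 + v (F(v) = v + 40 = 40 + v)
F(b) - c = (40 - 82) - 1*43324 = -42 - 43324 = -43366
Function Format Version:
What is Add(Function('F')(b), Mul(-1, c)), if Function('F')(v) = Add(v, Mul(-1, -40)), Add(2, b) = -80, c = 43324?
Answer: -43366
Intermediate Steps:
b = -82 (b = Add(-2, -80) = -82)
Function('F')(v) = Add(40, v) (Function('F')(v) = Add(v, 40) = Add(40, v))
Add(Function('F')(b), Mul(-1, c)) = Add(Add(40, -82), Mul(-1, 43324)) = Add(-42, -43324) = -43366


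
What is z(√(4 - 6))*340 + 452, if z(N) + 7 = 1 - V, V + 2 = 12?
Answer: -4988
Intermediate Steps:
V = 10 (V = -2 + 12 = 10)
z(N) = -16 (z(N) = -7 + (1 - 1*10) = -7 + (1 - 10) = -7 - 9 = -16)
z(√(4 - 6))*340 + 452 = -16*340 + 452 = -5440 + 452 = -4988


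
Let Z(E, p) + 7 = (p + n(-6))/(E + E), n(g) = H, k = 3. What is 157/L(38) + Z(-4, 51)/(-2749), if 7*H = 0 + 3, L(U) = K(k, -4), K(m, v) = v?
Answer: -3020775/76972 ≈ -39.245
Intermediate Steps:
L(U) = -4
H = 3/7 (H = (0 + 3)/7 = (⅐)*3 = 3/7 ≈ 0.42857)
n(g) = 3/7
Z(E, p) = -7 + (3/7 + p)/(2*E) (Z(E, p) = -7 + (p + 3/7)/(E + E) = -7 + (3/7 + p)/((2*E)) = -7 + (3/7 + p)*(1/(2*E)) = -7 + (3/7 + p)/(2*E))
157/L(38) + Z(-4, 51)/(-2749) = 157/(-4) + ((1/14)*(3 - 98*(-4) + 7*51)/(-4))/(-2749) = 157*(-¼) + ((1/14)*(-¼)*(3 + 392 + 357))*(-1/2749) = -157/4 + ((1/14)*(-¼)*752)*(-1/2749) = -157/4 - 94/7*(-1/2749) = -157/4 + 94/19243 = -3020775/76972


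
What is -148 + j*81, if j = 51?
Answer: 3983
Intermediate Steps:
-148 + j*81 = -148 + 51*81 = -148 + 4131 = 3983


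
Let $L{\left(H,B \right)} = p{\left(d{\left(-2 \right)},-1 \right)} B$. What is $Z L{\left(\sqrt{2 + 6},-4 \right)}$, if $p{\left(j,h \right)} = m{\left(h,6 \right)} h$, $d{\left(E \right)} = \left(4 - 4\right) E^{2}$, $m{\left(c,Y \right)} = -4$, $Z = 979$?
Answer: $-15664$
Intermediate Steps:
$d{\left(E \right)} = 0$ ($d{\left(E \right)} = \left(4 - 4\right) E^{2} = 0 E^{2} = 0$)
$p{\left(j,h \right)} = - 4 h$
$L{\left(H,B \right)} = 4 B$ ($L{\left(H,B \right)} = \left(-4\right) \left(-1\right) B = 4 B$)
$Z L{\left(\sqrt{2 + 6},-4 \right)} = 979 \cdot 4 \left(-4\right) = 979 \left(-16\right) = -15664$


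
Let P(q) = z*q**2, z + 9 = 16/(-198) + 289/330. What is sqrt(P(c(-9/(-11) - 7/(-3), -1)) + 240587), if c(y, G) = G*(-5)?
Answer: 7*sqrt(21369458)/66 ≈ 490.29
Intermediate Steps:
z = -8123/990 (z = -9 + (16/(-198) + 289/330) = -9 + (16*(-1/198) + 289*(1/330)) = -9 + (-8/99 + 289/330) = -9 + 787/990 = -8123/990 ≈ -8.2050)
c(y, G) = -5*G
P(q) = -8123*q**2/990
sqrt(P(c(-9/(-11) - 7/(-3), -1)) + 240587) = sqrt(-8123*(-5*(-1))**2/990 + 240587) = sqrt(-8123/990*5**2 + 240587) = sqrt(-8123/990*25 + 240587) = sqrt(-40615/198 + 240587) = sqrt(47595611/198) = 7*sqrt(21369458)/66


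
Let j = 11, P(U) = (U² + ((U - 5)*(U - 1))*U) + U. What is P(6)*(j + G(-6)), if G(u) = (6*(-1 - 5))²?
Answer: 94104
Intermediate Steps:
P(U) = U + U² + U*(-1 + U)*(-5 + U) (P(U) = (U² + ((-5 + U)*(-1 + U))*U) + U = (U² + ((-1 + U)*(-5 + U))*U) + U = (U² + U*(-1 + U)*(-5 + U)) + U = U + U² + U*(-1 + U)*(-5 + U))
G(u) = 1296 (G(u) = (6*(-6))² = (-36)² = 1296)
P(6)*(j + G(-6)) = (6*(6 + 6² - 5*6))*(11 + 1296) = (6*(6 + 36 - 30))*1307 = (6*12)*1307 = 72*1307 = 94104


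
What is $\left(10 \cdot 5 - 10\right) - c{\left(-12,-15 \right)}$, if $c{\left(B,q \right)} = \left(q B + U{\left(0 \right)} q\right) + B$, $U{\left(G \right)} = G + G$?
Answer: $-128$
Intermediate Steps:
$U{\left(G \right)} = 2 G$
$c{\left(B,q \right)} = B + B q$ ($c{\left(B,q \right)} = \left(q B + 2 \cdot 0 q\right) + B = \left(B q + 0 q\right) + B = \left(B q + 0\right) + B = B q + B = B + B q$)
$\left(10 \cdot 5 - 10\right) - c{\left(-12,-15 \right)} = \left(10 \cdot 5 - 10\right) - - 12 \left(1 - 15\right) = \left(50 - 10\right) - \left(-12\right) \left(-14\right) = 40 - 168 = -128$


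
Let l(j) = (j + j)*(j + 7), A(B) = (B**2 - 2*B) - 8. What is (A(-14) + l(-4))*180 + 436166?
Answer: 470726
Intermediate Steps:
A(B) = -8 + B**2 - 2*B
l(j) = 2*j*(7 + j) (l(j) = (2*j)*(7 + j) = 2*j*(7 + j))
(A(-14) + l(-4))*180 + 436166 = ((-8 + (-14)**2 - 2*(-14)) + 2*(-4)*(7 - 4))*180 + 436166 = ((-8 + 196 + 28) + 2*(-4)*3)*180 + 436166 = (216 - 24)*180 + 436166 = 192*180 + 436166 = 34560 + 436166 = 470726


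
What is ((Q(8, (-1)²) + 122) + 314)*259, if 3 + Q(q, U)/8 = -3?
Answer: 100492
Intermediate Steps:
Q(q, U) = -48 (Q(q, U) = -24 + 8*(-3) = -24 - 24 = -48)
((Q(8, (-1)²) + 122) + 314)*259 = ((-48 + 122) + 314)*259 = (74 + 314)*259 = 388*259 = 100492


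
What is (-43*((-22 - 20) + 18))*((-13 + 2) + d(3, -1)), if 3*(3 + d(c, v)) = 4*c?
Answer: -10320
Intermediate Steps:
d(c, v) = -3 + 4*c/3 (d(c, v) = -3 + (4*c)/3 = -3 + 4*c/3)
(-43*((-22 - 20) + 18))*((-13 + 2) + d(3, -1)) = (-43*((-22 - 20) + 18))*((-13 + 2) + (-3 + (4/3)*3)) = (-43*(-42 + 18))*(-11 + (-3 + 4)) = (-43*(-24))*(-11 + 1) = 1032*(-10) = -10320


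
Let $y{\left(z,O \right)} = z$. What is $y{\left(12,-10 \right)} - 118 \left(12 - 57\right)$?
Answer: $5322$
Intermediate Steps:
$y{\left(12,-10 \right)} - 118 \left(12 - 57\right) = 12 - 118 \left(12 - 57\right) = 12 - -5310 = 12 + 5310 = 5322$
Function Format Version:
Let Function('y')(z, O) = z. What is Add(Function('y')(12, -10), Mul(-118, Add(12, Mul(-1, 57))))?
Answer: 5322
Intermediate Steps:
Add(Function('y')(12, -10), Mul(-118, Add(12, Mul(-1, 57)))) = Add(12, Mul(-118, Add(12, Mul(-1, 57)))) = Add(12, Mul(-118, Add(12, -57))) = Add(12, Mul(-118, -45)) = Add(12, 5310) = 5322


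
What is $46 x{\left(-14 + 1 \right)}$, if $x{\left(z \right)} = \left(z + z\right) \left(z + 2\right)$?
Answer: $13156$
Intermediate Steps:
$x{\left(z \right)} = 2 z \left(2 + z\right)$
$46 x{\left(-14 + 1 \right)} = 46 \cdot 2 \left(-14 + 1\right) \left(2 + \left(-14 + 1\right)\right) = 46 \cdot 2 \left(-13\right) \left(2 - 13\right) = 46 \cdot 2 \left(-13\right) \left(-11\right) = 46 \cdot 286 = 13156$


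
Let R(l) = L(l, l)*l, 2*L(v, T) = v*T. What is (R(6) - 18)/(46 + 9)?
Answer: 18/11 ≈ 1.6364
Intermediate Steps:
L(v, T) = T*v/2 (L(v, T) = (v*T)/2 = (T*v)/2 = T*v/2)
R(l) = l³/2 (R(l) = (l*l/2)*l = (l²/2)*l = l³/2)
(R(6) - 18)/(46 + 9) = ((½)*6³ - 18)/(46 + 9) = ((½)*216 - 18)/55 = (108 - 18)/55 = (1/55)*90 = 18/11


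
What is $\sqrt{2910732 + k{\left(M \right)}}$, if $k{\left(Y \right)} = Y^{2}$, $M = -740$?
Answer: $2 \sqrt{864583} \approx 1859.7$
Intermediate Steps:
$\sqrt{2910732 + k{\left(M \right)}} = \sqrt{2910732 + \left(-740\right)^{2}} = \sqrt{2910732 + 547600} = \sqrt{3458332} = 2 \sqrt{864583}$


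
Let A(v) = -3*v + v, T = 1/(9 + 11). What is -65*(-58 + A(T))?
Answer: 7553/2 ≈ 3776.5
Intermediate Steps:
T = 1/20 ≈ 0.050000
A(v) = -2*v
-65*(-58 + A(T)) = -65*(-58 - 2*1/20) = -65*(-58 - 1/10) = -65*(-581/10) = 7553/2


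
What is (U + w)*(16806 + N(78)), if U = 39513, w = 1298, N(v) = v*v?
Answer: 934163790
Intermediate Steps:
N(v) = v²
(U + w)*(16806 + N(78)) = (39513 + 1298)*(16806 + 78²) = 40811*(16806 + 6084) = 40811*22890 = 934163790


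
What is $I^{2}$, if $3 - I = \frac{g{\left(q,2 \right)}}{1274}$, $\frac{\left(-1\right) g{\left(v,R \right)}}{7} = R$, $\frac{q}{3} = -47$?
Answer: $\frac{75076}{8281} \approx 9.0661$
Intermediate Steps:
$q = -141$ ($q = 3 \left(-47\right) = -141$)
$g{\left(v,R \right)} = - 7 R$
$I = \frac{274}{91}$ ($I = 3 - \frac{\left(-7\right) 2}{1274} = 3 - \left(-14\right) \frac{1}{1274} = 3 - - \frac{1}{91} = 3 + \frac{1}{91} = \frac{274}{91} \approx 3.011$)
$I^{2} = \left(\frac{274}{91}\right)^{2} = \frac{75076}{8281}$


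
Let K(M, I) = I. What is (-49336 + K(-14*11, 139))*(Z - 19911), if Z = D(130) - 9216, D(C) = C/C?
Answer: 1432911822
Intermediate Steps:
D(C) = 1
Z = -9215 (Z = 1 - 9216 = -9215)
(-49336 + K(-14*11, 139))*(Z - 19911) = (-49336 + 139)*(-9215 - 19911) = -49197*(-29126) = 1432911822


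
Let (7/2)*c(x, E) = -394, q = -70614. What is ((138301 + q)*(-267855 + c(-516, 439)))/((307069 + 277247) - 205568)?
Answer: -126965447051/2651236 ≈ -47889.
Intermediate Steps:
c(x, E) = -788/7 (c(x, E) = (2/7)*(-394) = -788/7)
((138301 + q)*(-267855 + c(-516, 439)))/((307069 + 277247) - 205568) = ((138301 - 70614)*(-267855 - 788/7))/((307069 + 277247) - 205568) = (67687*(-1875773/7))/(584316 - 205568) = -126965447051/7/378748 = -126965447051/7*1/378748 = -126965447051/2651236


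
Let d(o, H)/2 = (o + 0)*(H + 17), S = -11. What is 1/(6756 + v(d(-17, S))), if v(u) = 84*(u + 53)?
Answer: -1/5928 ≈ -0.00016869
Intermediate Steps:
d(o, H) = 2*o*(17 + H) (d(o, H) = 2*((o + 0)*(H + 17)) = 2*(o*(17 + H)) = 2*o*(17 + H))
v(u) = 4452 + 84*u (v(u) = 84*(53 + u) = 4452 + 84*u)
1/(6756 + v(d(-17, S))) = 1/(6756 + (4452 + 84*(2*(-17)*(17 - 11)))) = 1/(6756 + (4452 + 84*(2*(-17)*6))) = 1/(6756 + (4452 + 84*(-204))) = 1/(6756 + (4452 - 17136)) = 1/(6756 - 12684) = 1/(-5928) = -1/5928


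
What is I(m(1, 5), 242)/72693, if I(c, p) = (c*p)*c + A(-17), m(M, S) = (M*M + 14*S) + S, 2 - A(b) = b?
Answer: 465937/24231 ≈ 19.229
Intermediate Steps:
A(b) = 2 - b
m(M, S) = M**2 + 15*S (m(M, S) = (M**2 + 14*S) + S = M**2 + 15*S)
I(c, p) = 19 + p*c**2 (I(c, p) = (c*p)*c + (2 - 1*(-17)) = p*c**2 + (2 + 17) = p*c**2 + 19 = 19 + p*c**2)
I(m(1, 5), 242)/72693 = (19 + 242*(1**2 + 15*5)**2)/72693 = (19 + 242*(1 + 75)**2)*(1/72693) = (19 + 242*76**2)*(1/72693) = (19 + 242*5776)*(1/72693) = (19 + 1397792)*(1/72693) = 1397811*(1/72693) = 465937/24231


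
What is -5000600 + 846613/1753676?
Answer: -8769431358987/1753676 ≈ -5.0006e+6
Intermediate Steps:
-5000600 + 846613/1753676 = -8769431358987/1753676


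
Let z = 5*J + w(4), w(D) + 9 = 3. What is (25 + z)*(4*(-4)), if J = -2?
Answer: -144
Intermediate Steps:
w(D) = -6 (w(D) = -9 + 3 = -6)
z = -16 (z = 5*(-2) - 6 = -10 - 6 = -16)
(25 + z)*(4*(-4)) = (25 - 16)*(4*(-4)) = 9*(-16) = -144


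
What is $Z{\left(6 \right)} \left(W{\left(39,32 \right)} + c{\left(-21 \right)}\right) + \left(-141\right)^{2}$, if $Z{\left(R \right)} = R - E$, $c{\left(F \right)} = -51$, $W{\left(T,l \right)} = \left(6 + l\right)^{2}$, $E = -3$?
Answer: $32418$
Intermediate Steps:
$Z{\left(R \right)} = 3 + R$ ($Z{\left(R \right)} = R - -3 = R + 3 = 3 + R$)
$Z{\left(6 \right)} \left(W{\left(39,32 \right)} + c{\left(-21 \right)}\right) + \left(-141\right)^{2} = \left(3 + 6\right) \left(\left(6 + 32\right)^{2} - 51\right) + \left(-141\right)^{2} = 9 \left(38^{2} - 51\right) + 19881 = 9 \left(1444 - 51\right) + 19881 = 9 \cdot 1393 + 19881 = 12537 + 19881 = 32418$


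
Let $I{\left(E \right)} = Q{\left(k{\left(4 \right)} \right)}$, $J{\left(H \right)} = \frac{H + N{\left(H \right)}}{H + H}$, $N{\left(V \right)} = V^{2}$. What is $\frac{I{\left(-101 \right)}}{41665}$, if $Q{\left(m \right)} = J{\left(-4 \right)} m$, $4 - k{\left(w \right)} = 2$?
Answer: $- \frac{3}{41665} \approx -7.2003 \cdot 10^{-5}$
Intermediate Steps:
$k{\left(w \right)} = 2$ ($k{\left(w \right)} = 4 - 2 = 2$)
$J{\left(H \right)} = \frac{H + H^{2}}{2 H}$ ($J{\left(H \right)} = \frac{H + H^{2}}{H + H} = \frac{H + H^{2}}{2 H}$)
$Q{\left(m \right)} = - \frac{3 m}{2}$ ($Q{\left(m \right)} = \left(\frac{1}{2} + \frac{1}{2} \left(-4\right)\right) m = \left(\frac{1}{2} - 2\right) m = - \frac{3 m}{2}$)
$I{\left(E \right)} = -3$ ($I{\left(E \right)} = \left(- \frac{3}{2}\right) 2 = -3$)
$\frac{I{\left(-101 \right)}}{41665} = - \frac{3}{41665}$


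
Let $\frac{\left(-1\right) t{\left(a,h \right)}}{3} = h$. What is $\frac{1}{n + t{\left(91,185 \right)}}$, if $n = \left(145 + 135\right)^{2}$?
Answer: $\frac{1}{77845} \approx 1.2846 \cdot 10^{-5}$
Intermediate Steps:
$t{\left(a,h \right)} = - 3 h$
$n = 78400$ ($n = 280^{2} = 78400$)
$\frac{1}{n + t{\left(91,185 \right)}} = \frac{1}{78400 - 555} = \frac{1}{77845}$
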